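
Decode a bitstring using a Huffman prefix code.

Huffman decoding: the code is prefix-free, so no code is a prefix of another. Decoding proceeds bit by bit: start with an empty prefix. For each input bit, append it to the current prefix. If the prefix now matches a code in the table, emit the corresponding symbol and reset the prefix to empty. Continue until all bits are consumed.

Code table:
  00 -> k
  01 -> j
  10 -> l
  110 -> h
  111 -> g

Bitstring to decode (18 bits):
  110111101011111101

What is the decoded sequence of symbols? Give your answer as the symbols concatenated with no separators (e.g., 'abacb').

Bit 0: prefix='1' (no match yet)
Bit 1: prefix='11' (no match yet)
Bit 2: prefix='110' -> emit 'h', reset
Bit 3: prefix='1' (no match yet)
Bit 4: prefix='11' (no match yet)
Bit 5: prefix='111' -> emit 'g', reset
Bit 6: prefix='1' (no match yet)
Bit 7: prefix='10' -> emit 'l', reset
Bit 8: prefix='1' (no match yet)
Bit 9: prefix='10' -> emit 'l', reset
Bit 10: prefix='1' (no match yet)
Bit 11: prefix='11' (no match yet)
Bit 12: prefix='111' -> emit 'g', reset
Bit 13: prefix='1' (no match yet)
Bit 14: prefix='11' (no match yet)
Bit 15: prefix='111' -> emit 'g', reset
Bit 16: prefix='0' (no match yet)
Bit 17: prefix='01' -> emit 'j', reset

Answer: hgllggj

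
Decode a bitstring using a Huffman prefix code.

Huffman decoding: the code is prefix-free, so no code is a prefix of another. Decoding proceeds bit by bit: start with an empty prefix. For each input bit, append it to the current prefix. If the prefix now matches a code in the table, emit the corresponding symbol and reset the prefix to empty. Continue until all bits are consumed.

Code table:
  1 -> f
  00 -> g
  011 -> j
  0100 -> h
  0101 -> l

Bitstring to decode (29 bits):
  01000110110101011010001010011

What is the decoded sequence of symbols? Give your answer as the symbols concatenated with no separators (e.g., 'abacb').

Answer: hjjljhlgff

Derivation:
Bit 0: prefix='0' (no match yet)
Bit 1: prefix='01' (no match yet)
Bit 2: prefix='010' (no match yet)
Bit 3: prefix='0100' -> emit 'h', reset
Bit 4: prefix='0' (no match yet)
Bit 5: prefix='01' (no match yet)
Bit 6: prefix='011' -> emit 'j', reset
Bit 7: prefix='0' (no match yet)
Bit 8: prefix='01' (no match yet)
Bit 9: prefix='011' -> emit 'j', reset
Bit 10: prefix='0' (no match yet)
Bit 11: prefix='01' (no match yet)
Bit 12: prefix='010' (no match yet)
Bit 13: prefix='0101' -> emit 'l', reset
Bit 14: prefix='0' (no match yet)
Bit 15: prefix='01' (no match yet)
Bit 16: prefix='011' -> emit 'j', reset
Bit 17: prefix='0' (no match yet)
Bit 18: prefix='01' (no match yet)
Bit 19: prefix='010' (no match yet)
Bit 20: prefix='0100' -> emit 'h', reset
Bit 21: prefix='0' (no match yet)
Bit 22: prefix='01' (no match yet)
Bit 23: prefix='010' (no match yet)
Bit 24: prefix='0101' -> emit 'l', reset
Bit 25: prefix='0' (no match yet)
Bit 26: prefix='00' -> emit 'g', reset
Bit 27: prefix='1' -> emit 'f', reset
Bit 28: prefix='1' -> emit 'f', reset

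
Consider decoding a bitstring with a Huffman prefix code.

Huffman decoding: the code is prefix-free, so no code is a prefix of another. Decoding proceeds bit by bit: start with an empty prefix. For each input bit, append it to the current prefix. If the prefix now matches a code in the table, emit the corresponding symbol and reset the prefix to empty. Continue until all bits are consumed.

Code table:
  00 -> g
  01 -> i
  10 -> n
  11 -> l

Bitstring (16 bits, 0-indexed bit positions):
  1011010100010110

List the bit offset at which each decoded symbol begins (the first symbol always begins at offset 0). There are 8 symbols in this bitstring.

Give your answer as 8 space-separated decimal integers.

Answer: 0 2 4 6 8 10 12 14

Derivation:
Bit 0: prefix='1' (no match yet)
Bit 1: prefix='10' -> emit 'n', reset
Bit 2: prefix='1' (no match yet)
Bit 3: prefix='11' -> emit 'l', reset
Bit 4: prefix='0' (no match yet)
Bit 5: prefix='01' -> emit 'i', reset
Bit 6: prefix='0' (no match yet)
Bit 7: prefix='01' -> emit 'i', reset
Bit 8: prefix='0' (no match yet)
Bit 9: prefix='00' -> emit 'g', reset
Bit 10: prefix='0' (no match yet)
Bit 11: prefix='01' -> emit 'i', reset
Bit 12: prefix='0' (no match yet)
Bit 13: prefix='01' -> emit 'i', reset
Bit 14: prefix='1' (no match yet)
Bit 15: prefix='10' -> emit 'n', reset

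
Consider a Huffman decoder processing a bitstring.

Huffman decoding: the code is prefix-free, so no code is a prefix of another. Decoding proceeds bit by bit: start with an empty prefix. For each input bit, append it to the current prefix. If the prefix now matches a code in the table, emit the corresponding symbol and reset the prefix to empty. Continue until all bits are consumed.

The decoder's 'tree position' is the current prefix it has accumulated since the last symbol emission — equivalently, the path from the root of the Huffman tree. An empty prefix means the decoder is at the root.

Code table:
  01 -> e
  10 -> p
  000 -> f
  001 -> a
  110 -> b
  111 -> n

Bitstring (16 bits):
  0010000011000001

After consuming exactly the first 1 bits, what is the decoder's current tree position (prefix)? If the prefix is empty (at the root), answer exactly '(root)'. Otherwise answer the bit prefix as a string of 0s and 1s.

Bit 0: prefix='0' (no match yet)

Answer: 0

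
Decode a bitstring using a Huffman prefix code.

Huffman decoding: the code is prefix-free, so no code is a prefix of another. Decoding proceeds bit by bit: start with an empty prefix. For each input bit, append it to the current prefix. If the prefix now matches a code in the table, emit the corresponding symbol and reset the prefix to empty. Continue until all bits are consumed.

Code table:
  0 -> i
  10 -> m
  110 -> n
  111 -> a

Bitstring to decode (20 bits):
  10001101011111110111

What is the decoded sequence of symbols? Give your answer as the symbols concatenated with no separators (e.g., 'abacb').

Answer: miinmaama

Derivation:
Bit 0: prefix='1' (no match yet)
Bit 1: prefix='10' -> emit 'm', reset
Bit 2: prefix='0' -> emit 'i', reset
Bit 3: prefix='0' -> emit 'i', reset
Bit 4: prefix='1' (no match yet)
Bit 5: prefix='11' (no match yet)
Bit 6: prefix='110' -> emit 'n', reset
Bit 7: prefix='1' (no match yet)
Bit 8: prefix='10' -> emit 'm', reset
Bit 9: prefix='1' (no match yet)
Bit 10: prefix='11' (no match yet)
Bit 11: prefix='111' -> emit 'a', reset
Bit 12: prefix='1' (no match yet)
Bit 13: prefix='11' (no match yet)
Bit 14: prefix='111' -> emit 'a', reset
Bit 15: prefix='1' (no match yet)
Bit 16: prefix='10' -> emit 'm', reset
Bit 17: prefix='1' (no match yet)
Bit 18: prefix='11' (no match yet)
Bit 19: prefix='111' -> emit 'a', reset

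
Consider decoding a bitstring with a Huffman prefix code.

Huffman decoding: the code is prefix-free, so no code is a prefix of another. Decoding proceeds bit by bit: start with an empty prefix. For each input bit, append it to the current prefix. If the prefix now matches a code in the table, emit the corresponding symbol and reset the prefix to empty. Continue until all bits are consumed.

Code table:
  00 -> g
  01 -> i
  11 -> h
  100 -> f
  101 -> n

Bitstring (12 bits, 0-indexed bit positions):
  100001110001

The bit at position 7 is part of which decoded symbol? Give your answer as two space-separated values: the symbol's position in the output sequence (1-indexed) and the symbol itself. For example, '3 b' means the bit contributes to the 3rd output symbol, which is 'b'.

Bit 0: prefix='1' (no match yet)
Bit 1: prefix='10' (no match yet)
Bit 2: prefix='100' -> emit 'f', reset
Bit 3: prefix='0' (no match yet)
Bit 4: prefix='00' -> emit 'g', reset
Bit 5: prefix='1' (no match yet)
Bit 6: prefix='11' -> emit 'h', reset
Bit 7: prefix='1' (no match yet)
Bit 8: prefix='10' (no match yet)
Bit 9: prefix='100' -> emit 'f', reset
Bit 10: prefix='0' (no match yet)
Bit 11: prefix='01' -> emit 'i', reset

Answer: 4 f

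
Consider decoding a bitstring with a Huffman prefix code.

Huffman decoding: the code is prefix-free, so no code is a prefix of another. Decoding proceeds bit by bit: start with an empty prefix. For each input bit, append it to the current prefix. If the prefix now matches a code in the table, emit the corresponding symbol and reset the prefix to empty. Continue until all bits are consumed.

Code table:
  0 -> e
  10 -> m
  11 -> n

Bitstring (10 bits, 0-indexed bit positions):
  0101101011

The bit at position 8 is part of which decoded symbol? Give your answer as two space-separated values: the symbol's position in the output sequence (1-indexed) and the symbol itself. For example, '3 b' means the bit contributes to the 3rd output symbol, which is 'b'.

Answer: 6 n

Derivation:
Bit 0: prefix='0' -> emit 'e', reset
Bit 1: prefix='1' (no match yet)
Bit 2: prefix='10' -> emit 'm', reset
Bit 3: prefix='1' (no match yet)
Bit 4: prefix='11' -> emit 'n', reset
Bit 5: prefix='0' -> emit 'e', reset
Bit 6: prefix='1' (no match yet)
Bit 7: prefix='10' -> emit 'm', reset
Bit 8: prefix='1' (no match yet)
Bit 9: prefix='11' -> emit 'n', reset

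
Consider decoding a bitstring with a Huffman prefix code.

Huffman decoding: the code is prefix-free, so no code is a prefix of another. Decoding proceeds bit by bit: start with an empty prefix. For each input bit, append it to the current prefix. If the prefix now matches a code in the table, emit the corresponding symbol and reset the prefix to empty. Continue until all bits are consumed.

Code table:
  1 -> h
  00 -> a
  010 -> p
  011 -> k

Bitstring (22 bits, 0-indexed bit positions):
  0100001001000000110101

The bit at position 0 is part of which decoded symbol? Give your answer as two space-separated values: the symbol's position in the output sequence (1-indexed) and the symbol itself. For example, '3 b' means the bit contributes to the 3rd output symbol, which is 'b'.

Bit 0: prefix='0' (no match yet)
Bit 1: prefix='01' (no match yet)
Bit 2: prefix='010' -> emit 'p', reset
Bit 3: prefix='0' (no match yet)
Bit 4: prefix='00' -> emit 'a', reset

Answer: 1 p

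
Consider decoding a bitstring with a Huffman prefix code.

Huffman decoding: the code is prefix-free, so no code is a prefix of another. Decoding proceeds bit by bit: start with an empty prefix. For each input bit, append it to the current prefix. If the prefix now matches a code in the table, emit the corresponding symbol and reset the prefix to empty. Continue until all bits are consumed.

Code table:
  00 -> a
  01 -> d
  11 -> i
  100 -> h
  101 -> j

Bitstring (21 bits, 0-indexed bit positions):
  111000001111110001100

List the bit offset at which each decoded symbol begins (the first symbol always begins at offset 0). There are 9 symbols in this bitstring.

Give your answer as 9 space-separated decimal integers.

Bit 0: prefix='1' (no match yet)
Bit 1: prefix='11' -> emit 'i', reset
Bit 2: prefix='1' (no match yet)
Bit 3: prefix='10' (no match yet)
Bit 4: prefix='100' -> emit 'h', reset
Bit 5: prefix='0' (no match yet)
Bit 6: prefix='00' -> emit 'a', reset
Bit 7: prefix='0' (no match yet)
Bit 8: prefix='01' -> emit 'd', reset
Bit 9: prefix='1' (no match yet)
Bit 10: prefix='11' -> emit 'i', reset
Bit 11: prefix='1' (no match yet)
Bit 12: prefix='11' -> emit 'i', reset
Bit 13: prefix='1' (no match yet)
Bit 14: prefix='10' (no match yet)
Bit 15: prefix='100' -> emit 'h', reset
Bit 16: prefix='0' (no match yet)
Bit 17: prefix='01' -> emit 'd', reset
Bit 18: prefix='1' (no match yet)
Bit 19: prefix='10' (no match yet)
Bit 20: prefix='100' -> emit 'h', reset

Answer: 0 2 5 7 9 11 13 16 18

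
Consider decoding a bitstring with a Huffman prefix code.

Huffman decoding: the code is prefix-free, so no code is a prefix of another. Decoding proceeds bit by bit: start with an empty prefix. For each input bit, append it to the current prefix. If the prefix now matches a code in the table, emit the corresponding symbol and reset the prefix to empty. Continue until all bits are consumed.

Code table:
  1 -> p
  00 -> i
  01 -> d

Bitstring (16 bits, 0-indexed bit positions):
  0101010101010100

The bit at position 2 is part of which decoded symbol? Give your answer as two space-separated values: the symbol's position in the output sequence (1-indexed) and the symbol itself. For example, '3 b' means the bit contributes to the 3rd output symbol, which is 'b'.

Answer: 2 d

Derivation:
Bit 0: prefix='0' (no match yet)
Bit 1: prefix='01' -> emit 'd', reset
Bit 2: prefix='0' (no match yet)
Bit 3: prefix='01' -> emit 'd', reset
Bit 4: prefix='0' (no match yet)
Bit 5: prefix='01' -> emit 'd', reset
Bit 6: prefix='0' (no match yet)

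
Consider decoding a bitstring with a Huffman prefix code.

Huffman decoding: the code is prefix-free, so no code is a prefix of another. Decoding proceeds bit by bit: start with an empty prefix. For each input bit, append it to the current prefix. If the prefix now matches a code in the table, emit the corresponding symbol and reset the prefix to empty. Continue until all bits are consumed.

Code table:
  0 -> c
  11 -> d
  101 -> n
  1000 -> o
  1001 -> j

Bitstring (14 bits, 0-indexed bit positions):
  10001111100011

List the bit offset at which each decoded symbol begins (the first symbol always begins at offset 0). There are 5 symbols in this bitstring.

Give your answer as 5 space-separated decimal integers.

Bit 0: prefix='1' (no match yet)
Bit 1: prefix='10' (no match yet)
Bit 2: prefix='100' (no match yet)
Bit 3: prefix='1000' -> emit 'o', reset
Bit 4: prefix='1' (no match yet)
Bit 5: prefix='11' -> emit 'd', reset
Bit 6: prefix='1' (no match yet)
Bit 7: prefix='11' -> emit 'd', reset
Bit 8: prefix='1' (no match yet)
Bit 9: prefix='10' (no match yet)
Bit 10: prefix='100' (no match yet)
Bit 11: prefix='1000' -> emit 'o', reset
Bit 12: prefix='1' (no match yet)
Bit 13: prefix='11' -> emit 'd', reset

Answer: 0 4 6 8 12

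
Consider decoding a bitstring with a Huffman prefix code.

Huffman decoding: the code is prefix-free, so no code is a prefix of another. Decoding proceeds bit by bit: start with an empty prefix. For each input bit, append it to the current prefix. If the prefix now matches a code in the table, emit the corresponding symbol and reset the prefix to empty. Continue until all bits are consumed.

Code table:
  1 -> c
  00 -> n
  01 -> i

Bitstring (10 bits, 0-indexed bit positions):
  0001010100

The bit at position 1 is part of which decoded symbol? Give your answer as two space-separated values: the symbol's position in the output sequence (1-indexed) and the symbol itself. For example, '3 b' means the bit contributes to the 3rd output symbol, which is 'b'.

Bit 0: prefix='0' (no match yet)
Bit 1: prefix='00' -> emit 'n', reset
Bit 2: prefix='0' (no match yet)
Bit 3: prefix='01' -> emit 'i', reset
Bit 4: prefix='0' (no match yet)
Bit 5: prefix='01' -> emit 'i', reset

Answer: 1 n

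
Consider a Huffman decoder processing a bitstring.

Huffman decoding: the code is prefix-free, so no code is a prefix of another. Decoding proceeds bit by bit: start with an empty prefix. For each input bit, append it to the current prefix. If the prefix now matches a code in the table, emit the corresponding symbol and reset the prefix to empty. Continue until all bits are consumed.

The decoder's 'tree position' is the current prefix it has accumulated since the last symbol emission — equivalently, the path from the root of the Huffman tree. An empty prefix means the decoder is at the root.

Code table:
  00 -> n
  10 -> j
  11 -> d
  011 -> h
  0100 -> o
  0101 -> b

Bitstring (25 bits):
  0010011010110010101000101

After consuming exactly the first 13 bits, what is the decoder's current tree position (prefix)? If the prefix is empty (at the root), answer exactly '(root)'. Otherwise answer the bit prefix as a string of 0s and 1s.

Bit 0: prefix='0' (no match yet)
Bit 1: prefix='00' -> emit 'n', reset
Bit 2: prefix='1' (no match yet)
Bit 3: prefix='10' -> emit 'j', reset
Bit 4: prefix='0' (no match yet)
Bit 5: prefix='01' (no match yet)
Bit 6: prefix='011' -> emit 'h', reset
Bit 7: prefix='0' (no match yet)
Bit 8: prefix='01' (no match yet)
Bit 9: prefix='010' (no match yet)
Bit 10: prefix='0101' -> emit 'b', reset
Bit 11: prefix='1' (no match yet)
Bit 12: prefix='10' -> emit 'j', reset

Answer: (root)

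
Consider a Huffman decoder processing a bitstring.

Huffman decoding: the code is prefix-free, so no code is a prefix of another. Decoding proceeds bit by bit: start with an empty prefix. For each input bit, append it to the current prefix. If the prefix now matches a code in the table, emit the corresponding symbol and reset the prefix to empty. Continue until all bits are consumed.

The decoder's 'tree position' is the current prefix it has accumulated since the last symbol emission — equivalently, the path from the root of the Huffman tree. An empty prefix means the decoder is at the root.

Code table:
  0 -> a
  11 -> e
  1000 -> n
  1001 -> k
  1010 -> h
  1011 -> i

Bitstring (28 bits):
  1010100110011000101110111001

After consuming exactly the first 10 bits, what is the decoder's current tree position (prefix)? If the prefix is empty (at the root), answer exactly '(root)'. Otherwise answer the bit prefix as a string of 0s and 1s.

Bit 0: prefix='1' (no match yet)
Bit 1: prefix='10' (no match yet)
Bit 2: prefix='101' (no match yet)
Bit 3: prefix='1010' -> emit 'h', reset
Bit 4: prefix='1' (no match yet)
Bit 5: prefix='10' (no match yet)
Bit 6: prefix='100' (no match yet)
Bit 7: prefix='1001' -> emit 'k', reset
Bit 8: prefix='1' (no match yet)
Bit 9: prefix='10' (no match yet)

Answer: 10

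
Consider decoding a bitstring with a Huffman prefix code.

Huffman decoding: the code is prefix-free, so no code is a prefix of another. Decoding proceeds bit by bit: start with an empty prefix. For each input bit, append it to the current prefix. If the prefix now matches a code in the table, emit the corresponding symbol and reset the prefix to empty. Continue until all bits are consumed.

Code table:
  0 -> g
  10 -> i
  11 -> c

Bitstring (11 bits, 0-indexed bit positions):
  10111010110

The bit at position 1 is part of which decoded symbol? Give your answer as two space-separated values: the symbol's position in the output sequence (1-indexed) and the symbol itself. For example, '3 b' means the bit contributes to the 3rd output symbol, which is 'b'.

Answer: 1 i

Derivation:
Bit 0: prefix='1' (no match yet)
Bit 1: prefix='10' -> emit 'i', reset
Bit 2: prefix='1' (no match yet)
Bit 3: prefix='11' -> emit 'c', reset
Bit 4: prefix='1' (no match yet)
Bit 5: prefix='10' -> emit 'i', reset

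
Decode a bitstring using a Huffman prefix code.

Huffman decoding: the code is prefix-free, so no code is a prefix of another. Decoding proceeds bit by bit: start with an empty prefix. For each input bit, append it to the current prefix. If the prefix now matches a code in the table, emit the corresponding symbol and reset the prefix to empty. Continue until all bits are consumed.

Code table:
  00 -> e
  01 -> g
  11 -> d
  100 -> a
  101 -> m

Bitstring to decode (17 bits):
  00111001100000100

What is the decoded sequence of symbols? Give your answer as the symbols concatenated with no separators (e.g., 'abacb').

Answer: edadeege

Derivation:
Bit 0: prefix='0' (no match yet)
Bit 1: prefix='00' -> emit 'e', reset
Bit 2: prefix='1' (no match yet)
Bit 3: prefix='11' -> emit 'd', reset
Bit 4: prefix='1' (no match yet)
Bit 5: prefix='10' (no match yet)
Bit 6: prefix='100' -> emit 'a', reset
Bit 7: prefix='1' (no match yet)
Bit 8: prefix='11' -> emit 'd', reset
Bit 9: prefix='0' (no match yet)
Bit 10: prefix='00' -> emit 'e', reset
Bit 11: prefix='0' (no match yet)
Bit 12: prefix='00' -> emit 'e', reset
Bit 13: prefix='0' (no match yet)
Bit 14: prefix='01' -> emit 'g', reset
Bit 15: prefix='0' (no match yet)
Bit 16: prefix='00' -> emit 'e', reset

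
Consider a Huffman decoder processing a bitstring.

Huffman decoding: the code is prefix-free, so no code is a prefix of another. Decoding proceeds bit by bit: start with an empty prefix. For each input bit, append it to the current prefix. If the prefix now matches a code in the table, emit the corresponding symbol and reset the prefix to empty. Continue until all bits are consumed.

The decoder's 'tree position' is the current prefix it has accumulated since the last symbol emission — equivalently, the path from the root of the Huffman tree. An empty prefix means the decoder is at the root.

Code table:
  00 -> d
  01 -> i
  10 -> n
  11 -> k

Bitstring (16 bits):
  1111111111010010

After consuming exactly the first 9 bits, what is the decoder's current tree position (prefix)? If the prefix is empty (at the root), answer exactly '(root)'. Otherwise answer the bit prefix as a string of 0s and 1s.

Bit 0: prefix='1' (no match yet)
Bit 1: prefix='11' -> emit 'k', reset
Bit 2: prefix='1' (no match yet)
Bit 3: prefix='11' -> emit 'k', reset
Bit 4: prefix='1' (no match yet)
Bit 5: prefix='11' -> emit 'k', reset
Bit 6: prefix='1' (no match yet)
Bit 7: prefix='11' -> emit 'k', reset
Bit 8: prefix='1' (no match yet)

Answer: 1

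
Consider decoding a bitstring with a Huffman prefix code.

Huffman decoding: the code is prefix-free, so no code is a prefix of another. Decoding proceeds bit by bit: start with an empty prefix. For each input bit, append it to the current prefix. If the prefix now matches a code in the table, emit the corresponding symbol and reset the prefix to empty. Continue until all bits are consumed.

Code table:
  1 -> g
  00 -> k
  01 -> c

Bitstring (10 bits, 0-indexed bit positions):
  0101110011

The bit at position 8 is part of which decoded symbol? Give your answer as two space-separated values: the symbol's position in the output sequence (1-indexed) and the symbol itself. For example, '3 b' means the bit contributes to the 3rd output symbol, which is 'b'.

Answer: 6 g

Derivation:
Bit 0: prefix='0' (no match yet)
Bit 1: prefix='01' -> emit 'c', reset
Bit 2: prefix='0' (no match yet)
Bit 3: prefix='01' -> emit 'c', reset
Bit 4: prefix='1' -> emit 'g', reset
Bit 5: prefix='1' -> emit 'g', reset
Bit 6: prefix='0' (no match yet)
Bit 7: prefix='00' -> emit 'k', reset
Bit 8: prefix='1' -> emit 'g', reset
Bit 9: prefix='1' -> emit 'g', reset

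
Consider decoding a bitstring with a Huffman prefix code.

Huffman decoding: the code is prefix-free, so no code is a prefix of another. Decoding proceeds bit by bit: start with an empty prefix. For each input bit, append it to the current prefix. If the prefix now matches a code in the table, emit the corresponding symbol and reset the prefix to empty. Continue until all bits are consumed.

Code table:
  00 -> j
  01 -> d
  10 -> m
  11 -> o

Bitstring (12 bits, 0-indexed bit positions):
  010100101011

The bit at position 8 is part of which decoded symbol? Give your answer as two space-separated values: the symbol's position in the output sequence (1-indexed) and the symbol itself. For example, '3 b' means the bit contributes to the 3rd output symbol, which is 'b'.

Answer: 5 m

Derivation:
Bit 0: prefix='0' (no match yet)
Bit 1: prefix='01' -> emit 'd', reset
Bit 2: prefix='0' (no match yet)
Bit 3: prefix='01' -> emit 'd', reset
Bit 4: prefix='0' (no match yet)
Bit 5: prefix='00' -> emit 'j', reset
Bit 6: prefix='1' (no match yet)
Bit 7: prefix='10' -> emit 'm', reset
Bit 8: prefix='1' (no match yet)
Bit 9: prefix='10' -> emit 'm', reset
Bit 10: prefix='1' (no match yet)
Bit 11: prefix='11' -> emit 'o', reset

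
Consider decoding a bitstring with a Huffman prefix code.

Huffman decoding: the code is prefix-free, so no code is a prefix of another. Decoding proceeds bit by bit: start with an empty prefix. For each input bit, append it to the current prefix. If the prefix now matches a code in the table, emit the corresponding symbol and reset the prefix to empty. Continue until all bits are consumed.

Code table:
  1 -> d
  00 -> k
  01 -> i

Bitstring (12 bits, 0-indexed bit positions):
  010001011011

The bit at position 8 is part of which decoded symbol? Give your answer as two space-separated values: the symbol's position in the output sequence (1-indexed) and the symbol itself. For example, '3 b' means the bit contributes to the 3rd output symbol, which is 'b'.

Answer: 5 d

Derivation:
Bit 0: prefix='0' (no match yet)
Bit 1: prefix='01' -> emit 'i', reset
Bit 2: prefix='0' (no match yet)
Bit 3: prefix='00' -> emit 'k', reset
Bit 4: prefix='0' (no match yet)
Bit 5: prefix='01' -> emit 'i', reset
Bit 6: prefix='0' (no match yet)
Bit 7: prefix='01' -> emit 'i', reset
Bit 8: prefix='1' -> emit 'd', reset
Bit 9: prefix='0' (no match yet)
Bit 10: prefix='01' -> emit 'i', reset
Bit 11: prefix='1' -> emit 'd', reset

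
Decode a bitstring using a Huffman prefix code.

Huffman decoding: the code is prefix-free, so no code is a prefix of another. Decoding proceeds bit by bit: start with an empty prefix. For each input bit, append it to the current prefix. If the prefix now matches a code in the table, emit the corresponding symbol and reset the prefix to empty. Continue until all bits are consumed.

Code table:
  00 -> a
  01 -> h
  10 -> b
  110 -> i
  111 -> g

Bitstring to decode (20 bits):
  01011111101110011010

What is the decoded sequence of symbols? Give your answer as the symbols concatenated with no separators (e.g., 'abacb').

Bit 0: prefix='0' (no match yet)
Bit 1: prefix='01' -> emit 'h', reset
Bit 2: prefix='0' (no match yet)
Bit 3: prefix='01' -> emit 'h', reset
Bit 4: prefix='1' (no match yet)
Bit 5: prefix='11' (no match yet)
Bit 6: prefix='111' -> emit 'g', reset
Bit 7: prefix='1' (no match yet)
Bit 8: prefix='11' (no match yet)
Bit 9: prefix='110' -> emit 'i', reset
Bit 10: prefix='1' (no match yet)
Bit 11: prefix='11' (no match yet)
Bit 12: prefix='111' -> emit 'g', reset
Bit 13: prefix='0' (no match yet)
Bit 14: prefix='00' -> emit 'a', reset
Bit 15: prefix='1' (no match yet)
Bit 16: prefix='11' (no match yet)
Bit 17: prefix='110' -> emit 'i', reset
Bit 18: prefix='1' (no match yet)
Bit 19: prefix='10' -> emit 'b', reset

Answer: hhgigaib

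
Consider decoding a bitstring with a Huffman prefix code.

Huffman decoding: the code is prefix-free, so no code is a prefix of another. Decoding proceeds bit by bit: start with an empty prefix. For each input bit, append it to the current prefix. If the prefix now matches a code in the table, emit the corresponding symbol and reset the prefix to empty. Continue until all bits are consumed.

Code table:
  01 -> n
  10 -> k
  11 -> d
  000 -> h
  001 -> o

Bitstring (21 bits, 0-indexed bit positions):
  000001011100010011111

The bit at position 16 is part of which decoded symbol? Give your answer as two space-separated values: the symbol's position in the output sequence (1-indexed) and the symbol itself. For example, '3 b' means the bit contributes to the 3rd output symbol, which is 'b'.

Answer: 7 n

Derivation:
Bit 0: prefix='0' (no match yet)
Bit 1: prefix='00' (no match yet)
Bit 2: prefix='000' -> emit 'h', reset
Bit 3: prefix='0' (no match yet)
Bit 4: prefix='00' (no match yet)
Bit 5: prefix='001' -> emit 'o', reset
Bit 6: prefix='0' (no match yet)
Bit 7: prefix='01' -> emit 'n', reset
Bit 8: prefix='1' (no match yet)
Bit 9: prefix='11' -> emit 'd', reset
Bit 10: prefix='0' (no match yet)
Bit 11: prefix='00' (no match yet)
Bit 12: prefix='000' -> emit 'h', reset
Bit 13: prefix='1' (no match yet)
Bit 14: prefix='10' -> emit 'k', reset
Bit 15: prefix='0' (no match yet)
Bit 16: prefix='01' -> emit 'n', reset
Bit 17: prefix='1' (no match yet)
Bit 18: prefix='11' -> emit 'd', reset
Bit 19: prefix='1' (no match yet)
Bit 20: prefix='11' -> emit 'd', reset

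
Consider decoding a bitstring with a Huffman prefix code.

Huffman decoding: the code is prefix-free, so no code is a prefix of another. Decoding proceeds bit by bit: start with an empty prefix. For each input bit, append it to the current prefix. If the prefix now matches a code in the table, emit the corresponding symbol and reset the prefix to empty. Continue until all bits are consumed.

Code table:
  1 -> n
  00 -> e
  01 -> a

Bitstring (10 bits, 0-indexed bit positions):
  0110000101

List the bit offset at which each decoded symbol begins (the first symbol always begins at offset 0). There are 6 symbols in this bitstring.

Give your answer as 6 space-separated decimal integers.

Answer: 0 2 3 5 7 8

Derivation:
Bit 0: prefix='0' (no match yet)
Bit 1: prefix='01' -> emit 'a', reset
Bit 2: prefix='1' -> emit 'n', reset
Bit 3: prefix='0' (no match yet)
Bit 4: prefix='00' -> emit 'e', reset
Bit 5: prefix='0' (no match yet)
Bit 6: prefix='00' -> emit 'e', reset
Bit 7: prefix='1' -> emit 'n', reset
Bit 8: prefix='0' (no match yet)
Bit 9: prefix='01' -> emit 'a', reset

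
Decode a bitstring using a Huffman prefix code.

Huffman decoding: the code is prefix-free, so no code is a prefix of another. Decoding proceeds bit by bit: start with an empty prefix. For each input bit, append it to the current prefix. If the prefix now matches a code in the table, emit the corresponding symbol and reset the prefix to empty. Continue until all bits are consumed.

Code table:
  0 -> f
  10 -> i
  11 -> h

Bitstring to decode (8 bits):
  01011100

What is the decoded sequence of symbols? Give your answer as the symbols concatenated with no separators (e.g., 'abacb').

Answer: fihif

Derivation:
Bit 0: prefix='0' -> emit 'f', reset
Bit 1: prefix='1' (no match yet)
Bit 2: prefix='10' -> emit 'i', reset
Bit 3: prefix='1' (no match yet)
Bit 4: prefix='11' -> emit 'h', reset
Bit 5: prefix='1' (no match yet)
Bit 6: prefix='10' -> emit 'i', reset
Bit 7: prefix='0' -> emit 'f', reset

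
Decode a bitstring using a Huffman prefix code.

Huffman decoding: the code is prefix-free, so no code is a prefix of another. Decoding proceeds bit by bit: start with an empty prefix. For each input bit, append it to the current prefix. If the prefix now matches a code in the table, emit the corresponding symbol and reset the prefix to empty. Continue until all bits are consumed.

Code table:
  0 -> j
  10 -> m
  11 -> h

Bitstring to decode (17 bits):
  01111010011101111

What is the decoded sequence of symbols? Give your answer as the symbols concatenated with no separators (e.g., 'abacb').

Answer: jhhjmjhmhh

Derivation:
Bit 0: prefix='0' -> emit 'j', reset
Bit 1: prefix='1' (no match yet)
Bit 2: prefix='11' -> emit 'h', reset
Bit 3: prefix='1' (no match yet)
Bit 4: prefix='11' -> emit 'h', reset
Bit 5: prefix='0' -> emit 'j', reset
Bit 6: prefix='1' (no match yet)
Bit 7: prefix='10' -> emit 'm', reset
Bit 8: prefix='0' -> emit 'j', reset
Bit 9: prefix='1' (no match yet)
Bit 10: prefix='11' -> emit 'h', reset
Bit 11: prefix='1' (no match yet)
Bit 12: prefix='10' -> emit 'm', reset
Bit 13: prefix='1' (no match yet)
Bit 14: prefix='11' -> emit 'h', reset
Bit 15: prefix='1' (no match yet)
Bit 16: prefix='11' -> emit 'h', reset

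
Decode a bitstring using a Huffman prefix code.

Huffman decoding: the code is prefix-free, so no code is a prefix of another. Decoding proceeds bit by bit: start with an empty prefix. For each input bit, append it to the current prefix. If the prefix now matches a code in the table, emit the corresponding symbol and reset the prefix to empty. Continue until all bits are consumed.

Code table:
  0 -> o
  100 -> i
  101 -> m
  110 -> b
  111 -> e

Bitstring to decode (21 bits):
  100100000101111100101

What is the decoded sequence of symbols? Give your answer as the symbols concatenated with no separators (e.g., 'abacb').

Bit 0: prefix='1' (no match yet)
Bit 1: prefix='10' (no match yet)
Bit 2: prefix='100' -> emit 'i', reset
Bit 3: prefix='1' (no match yet)
Bit 4: prefix='10' (no match yet)
Bit 5: prefix='100' -> emit 'i', reset
Bit 6: prefix='0' -> emit 'o', reset
Bit 7: prefix='0' -> emit 'o', reset
Bit 8: prefix='0' -> emit 'o', reset
Bit 9: prefix='1' (no match yet)
Bit 10: prefix='10' (no match yet)
Bit 11: prefix='101' -> emit 'm', reset
Bit 12: prefix='1' (no match yet)
Bit 13: prefix='11' (no match yet)
Bit 14: prefix='111' -> emit 'e', reset
Bit 15: prefix='1' (no match yet)
Bit 16: prefix='10' (no match yet)
Bit 17: prefix='100' -> emit 'i', reset
Bit 18: prefix='1' (no match yet)
Bit 19: prefix='10' (no match yet)
Bit 20: prefix='101' -> emit 'm', reset

Answer: iiooomeim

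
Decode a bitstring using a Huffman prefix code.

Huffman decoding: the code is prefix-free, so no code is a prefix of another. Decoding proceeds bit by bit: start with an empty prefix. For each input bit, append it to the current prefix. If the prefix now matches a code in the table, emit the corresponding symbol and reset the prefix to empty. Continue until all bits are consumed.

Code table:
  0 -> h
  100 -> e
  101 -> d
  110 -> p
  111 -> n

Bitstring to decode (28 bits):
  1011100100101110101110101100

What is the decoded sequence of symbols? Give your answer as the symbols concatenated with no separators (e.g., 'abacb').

Bit 0: prefix='1' (no match yet)
Bit 1: prefix='10' (no match yet)
Bit 2: prefix='101' -> emit 'd', reset
Bit 3: prefix='1' (no match yet)
Bit 4: prefix='11' (no match yet)
Bit 5: prefix='110' -> emit 'p', reset
Bit 6: prefix='0' -> emit 'h', reset
Bit 7: prefix='1' (no match yet)
Bit 8: prefix='10' (no match yet)
Bit 9: prefix='100' -> emit 'e', reset
Bit 10: prefix='1' (no match yet)
Bit 11: prefix='10' (no match yet)
Bit 12: prefix='101' -> emit 'd', reset
Bit 13: prefix='1' (no match yet)
Bit 14: prefix='11' (no match yet)
Bit 15: prefix='110' -> emit 'p', reset
Bit 16: prefix='1' (no match yet)
Bit 17: prefix='10' (no match yet)
Bit 18: prefix='101' -> emit 'd', reset
Bit 19: prefix='1' (no match yet)
Bit 20: prefix='11' (no match yet)
Bit 21: prefix='110' -> emit 'p', reset
Bit 22: prefix='1' (no match yet)
Bit 23: prefix='10' (no match yet)
Bit 24: prefix='101' -> emit 'd', reset
Bit 25: prefix='1' (no match yet)
Bit 26: prefix='10' (no match yet)
Bit 27: prefix='100' -> emit 'e', reset

Answer: dphedpdpde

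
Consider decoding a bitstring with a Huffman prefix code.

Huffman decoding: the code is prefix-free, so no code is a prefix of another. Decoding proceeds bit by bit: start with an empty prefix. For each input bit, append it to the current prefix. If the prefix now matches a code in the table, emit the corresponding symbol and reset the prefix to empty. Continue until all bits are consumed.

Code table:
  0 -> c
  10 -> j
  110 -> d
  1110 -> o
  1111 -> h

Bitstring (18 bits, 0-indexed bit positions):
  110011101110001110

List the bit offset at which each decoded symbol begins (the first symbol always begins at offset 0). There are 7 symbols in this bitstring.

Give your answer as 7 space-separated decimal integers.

Answer: 0 3 4 8 12 13 14

Derivation:
Bit 0: prefix='1' (no match yet)
Bit 1: prefix='11' (no match yet)
Bit 2: prefix='110' -> emit 'd', reset
Bit 3: prefix='0' -> emit 'c', reset
Bit 4: prefix='1' (no match yet)
Bit 5: prefix='11' (no match yet)
Bit 6: prefix='111' (no match yet)
Bit 7: prefix='1110' -> emit 'o', reset
Bit 8: prefix='1' (no match yet)
Bit 9: prefix='11' (no match yet)
Bit 10: prefix='111' (no match yet)
Bit 11: prefix='1110' -> emit 'o', reset
Bit 12: prefix='0' -> emit 'c', reset
Bit 13: prefix='0' -> emit 'c', reset
Bit 14: prefix='1' (no match yet)
Bit 15: prefix='11' (no match yet)
Bit 16: prefix='111' (no match yet)
Bit 17: prefix='1110' -> emit 'o', reset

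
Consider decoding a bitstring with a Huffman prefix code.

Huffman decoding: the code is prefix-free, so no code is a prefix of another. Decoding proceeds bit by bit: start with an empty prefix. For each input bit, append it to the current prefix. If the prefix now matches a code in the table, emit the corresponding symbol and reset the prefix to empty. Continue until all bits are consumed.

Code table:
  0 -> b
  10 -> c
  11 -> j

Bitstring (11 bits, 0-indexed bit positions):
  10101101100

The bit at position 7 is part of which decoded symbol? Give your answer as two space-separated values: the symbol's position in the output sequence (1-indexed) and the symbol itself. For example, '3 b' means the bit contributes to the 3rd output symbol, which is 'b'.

Answer: 5 j

Derivation:
Bit 0: prefix='1' (no match yet)
Bit 1: prefix='10' -> emit 'c', reset
Bit 2: prefix='1' (no match yet)
Bit 3: prefix='10' -> emit 'c', reset
Bit 4: prefix='1' (no match yet)
Bit 5: prefix='11' -> emit 'j', reset
Bit 6: prefix='0' -> emit 'b', reset
Bit 7: prefix='1' (no match yet)
Bit 8: prefix='11' -> emit 'j', reset
Bit 9: prefix='0' -> emit 'b', reset
Bit 10: prefix='0' -> emit 'b', reset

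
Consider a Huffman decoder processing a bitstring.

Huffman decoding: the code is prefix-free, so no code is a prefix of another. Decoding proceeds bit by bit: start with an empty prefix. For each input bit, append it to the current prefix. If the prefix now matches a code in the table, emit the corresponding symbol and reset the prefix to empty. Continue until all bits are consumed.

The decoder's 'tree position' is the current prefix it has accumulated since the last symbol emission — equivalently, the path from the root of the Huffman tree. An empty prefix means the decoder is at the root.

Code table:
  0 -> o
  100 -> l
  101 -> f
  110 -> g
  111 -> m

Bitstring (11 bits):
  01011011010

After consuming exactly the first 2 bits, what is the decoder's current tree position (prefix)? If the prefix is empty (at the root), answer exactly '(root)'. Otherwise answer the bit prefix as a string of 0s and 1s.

Bit 0: prefix='0' -> emit 'o', reset
Bit 1: prefix='1' (no match yet)

Answer: 1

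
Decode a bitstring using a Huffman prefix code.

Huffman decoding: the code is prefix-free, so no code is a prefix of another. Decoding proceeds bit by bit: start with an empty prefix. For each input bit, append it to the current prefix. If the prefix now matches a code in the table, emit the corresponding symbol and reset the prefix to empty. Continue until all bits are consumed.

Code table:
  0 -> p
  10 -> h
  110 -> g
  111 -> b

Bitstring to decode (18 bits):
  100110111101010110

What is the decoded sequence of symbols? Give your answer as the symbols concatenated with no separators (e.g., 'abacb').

Bit 0: prefix='1' (no match yet)
Bit 1: prefix='10' -> emit 'h', reset
Bit 2: prefix='0' -> emit 'p', reset
Bit 3: prefix='1' (no match yet)
Bit 4: prefix='11' (no match yet)
Bit 5: prefix='110' -> emit 'g', reset
Bit 6: prefix='1' (no match yet)
Bit 7: prefix='11' (no match yet)
Bit 8: prefix='111' -> emit 'b', reset
Bit 9: prefix='1' (no match yet)
Bit 10: prefix='10' -> emit 'h', reset
Bit 11: prefix='1' (no match yet)
Bit 12: prefix='10' -> emit 'h', reset
Bit 13: prefix='1' (no match yet)
Bit 14: prefix='10' -> emit 'h', reset
Bit 15: prefix='1' (no match yet)
Bit 16: prefix='11' (no match yet)
Bit 17: prefix='110' -> emit 'g', reset

Answer: hpgbhhhg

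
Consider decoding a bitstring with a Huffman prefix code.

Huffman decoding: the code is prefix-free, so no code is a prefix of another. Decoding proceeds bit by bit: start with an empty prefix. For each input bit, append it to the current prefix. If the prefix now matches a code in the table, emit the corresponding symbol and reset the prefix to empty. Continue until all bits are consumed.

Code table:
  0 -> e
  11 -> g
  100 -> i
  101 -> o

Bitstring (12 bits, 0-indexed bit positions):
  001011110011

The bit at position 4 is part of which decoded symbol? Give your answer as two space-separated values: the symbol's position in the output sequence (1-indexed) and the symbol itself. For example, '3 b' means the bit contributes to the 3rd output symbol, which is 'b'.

Bit 0: prefix='0' -> emit 'e', reset
Bit 1: prefix='0' -> emit 'e', reset
Bit 2: prefix='1' (no match yet)
Bit 3: prefix='10' (no match yet)
Bit 4: prefix='101' -> emit 'o', reset
Bit 5: prefix='1' (no match yet)
Bit 6: prefix='11' -> emit 'g', reset
Bit 7: prefix='1' (no match yet)
Bit 8: prefix='10' (no match yet)

Answer: 3 o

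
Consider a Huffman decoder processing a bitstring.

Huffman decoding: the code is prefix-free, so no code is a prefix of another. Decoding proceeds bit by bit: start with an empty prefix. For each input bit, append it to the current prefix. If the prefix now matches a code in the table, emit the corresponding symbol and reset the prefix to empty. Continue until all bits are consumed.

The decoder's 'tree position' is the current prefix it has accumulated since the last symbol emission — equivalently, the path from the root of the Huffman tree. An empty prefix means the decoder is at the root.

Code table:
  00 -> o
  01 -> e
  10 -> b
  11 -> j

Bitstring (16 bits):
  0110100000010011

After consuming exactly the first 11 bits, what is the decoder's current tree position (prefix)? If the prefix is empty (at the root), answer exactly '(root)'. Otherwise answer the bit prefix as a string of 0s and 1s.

Answer: 0

Derivation:
Bit 0: prefix='0' (no match yet)
Bit 1: prefix='01' -> emit 'e', reset
Bit 2: prefix='1' (no match yet)
Bit 3: prefix='10' -> emit 'b', reset
Bit 4: prefix='1' (no match yet)
Bit 5: prefix='10' -> emit 'b', reset
Bit 6: prefix='0' (no match yet)
Bit 7: prefix='00' -> emit 'o', reset
Bit 8: prefix='0' (no match yet)
Bit 9: prefix='00' -> emit 'o', reset
Bit 10: prefix='0' (no match yet)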